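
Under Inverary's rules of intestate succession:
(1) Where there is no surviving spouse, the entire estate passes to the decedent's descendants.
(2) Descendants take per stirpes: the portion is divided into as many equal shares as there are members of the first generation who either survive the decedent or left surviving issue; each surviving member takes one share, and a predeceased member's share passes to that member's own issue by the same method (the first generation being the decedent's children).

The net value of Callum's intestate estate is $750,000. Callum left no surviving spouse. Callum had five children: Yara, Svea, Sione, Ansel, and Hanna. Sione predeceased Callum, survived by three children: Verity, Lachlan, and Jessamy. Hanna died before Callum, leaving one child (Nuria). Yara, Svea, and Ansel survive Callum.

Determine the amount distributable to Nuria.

The entire $750,000 passes to the descendants.
That amount ($750,000) is divided into 5 shares of $150,000: Yara, Svea, and Ansel each take $150,000; Sione's $150,000 share passes to Sione's issue; Hanna's $150,000 share passes to Hanna's issue.
Sione's share ($150,000) is divided into 3 shares of $50,000: Verity, Lachlan, and Jessamy each take $50,000.
Hanna's share ($150,000) passes entirely to Nuria.

Nuria receives $150,000.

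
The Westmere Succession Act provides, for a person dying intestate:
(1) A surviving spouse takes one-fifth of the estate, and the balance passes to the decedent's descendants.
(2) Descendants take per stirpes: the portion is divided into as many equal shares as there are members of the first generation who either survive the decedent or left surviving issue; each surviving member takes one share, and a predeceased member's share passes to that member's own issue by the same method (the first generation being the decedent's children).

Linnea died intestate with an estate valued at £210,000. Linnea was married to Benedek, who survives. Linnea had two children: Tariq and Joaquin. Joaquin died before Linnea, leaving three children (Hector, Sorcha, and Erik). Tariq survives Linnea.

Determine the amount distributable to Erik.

Erik receives £28,000.

Benedek takes one-fifth of £210,000 = £42,000. The remaining £168,000 passes to the descendants.
The descendants' portion (£168,000) is divided into 2 shares of £84,000: Tariq takes £84,000; Joaquin's £84,000 share passes to Joaquin's issue.
Joaquin's share (£84,000) is divided into 3 shares of £28,000: Hector, Sorcha, and Erik each take £28,000.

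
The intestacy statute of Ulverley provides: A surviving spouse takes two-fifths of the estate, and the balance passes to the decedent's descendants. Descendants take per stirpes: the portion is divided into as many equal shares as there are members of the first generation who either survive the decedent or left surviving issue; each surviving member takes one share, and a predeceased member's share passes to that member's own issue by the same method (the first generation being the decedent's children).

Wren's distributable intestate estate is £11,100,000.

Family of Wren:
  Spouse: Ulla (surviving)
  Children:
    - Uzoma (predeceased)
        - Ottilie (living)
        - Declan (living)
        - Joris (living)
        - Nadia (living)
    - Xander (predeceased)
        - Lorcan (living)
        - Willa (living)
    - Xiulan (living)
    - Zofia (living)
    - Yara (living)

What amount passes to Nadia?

Ulla takes two-fifths of £11,100,000 = £4,440,000. The remaining £6,660,000 passes to the descendants.
The descendants' portion (£6,660,000) is divided into 5 shares of £1,332,000: Xiulan, Zofia, and Yara each take £1,332,000; Uzoma's £1,332,000 share passes to Uzoma's issue; Xander's £1,332,000 share passes to Xander's issue.
Uzoma's share (£1,332,000) is divided into 4 shares of £333,000: Ottilie, Declan, Joris, and Nadia each take £333,000.
Xander's share (£1,332,000) is divided into 2 shares of £666,000: Lorcan and Willa each take £666,000.

Nadia receives £333,000.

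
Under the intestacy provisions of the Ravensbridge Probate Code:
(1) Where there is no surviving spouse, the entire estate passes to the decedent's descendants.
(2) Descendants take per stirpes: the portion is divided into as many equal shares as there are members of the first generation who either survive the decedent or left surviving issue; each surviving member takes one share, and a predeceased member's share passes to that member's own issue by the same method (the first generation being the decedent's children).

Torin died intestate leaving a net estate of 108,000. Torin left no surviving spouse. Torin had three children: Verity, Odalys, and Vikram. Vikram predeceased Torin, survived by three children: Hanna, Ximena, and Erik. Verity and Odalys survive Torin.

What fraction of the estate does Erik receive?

The entire 108,000 passes to the descendants.
That amount (108,000) is divided into 3 shares of 36,000: Verity and Odalys each take 36,000; Vikram's 36,000 share passes to Vikram's issue.
Vikram's share (36,000) is divided into 3 shares of 12,000: Hanna, Ximena, and Erik each take 12,000.

Erik receives 1/9 of the estate.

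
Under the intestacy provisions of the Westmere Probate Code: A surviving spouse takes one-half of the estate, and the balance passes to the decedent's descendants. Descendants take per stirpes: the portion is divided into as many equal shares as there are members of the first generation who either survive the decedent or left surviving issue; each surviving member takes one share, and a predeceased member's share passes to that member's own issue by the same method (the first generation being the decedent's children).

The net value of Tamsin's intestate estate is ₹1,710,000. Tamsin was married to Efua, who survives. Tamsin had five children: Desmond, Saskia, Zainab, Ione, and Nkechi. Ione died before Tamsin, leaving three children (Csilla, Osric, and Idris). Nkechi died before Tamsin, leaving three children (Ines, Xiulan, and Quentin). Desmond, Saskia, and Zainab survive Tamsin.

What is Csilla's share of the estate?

Csilla receives ₹57,000.

Efua takes one-half of ₹1,710,000 = ₹855,000. The remaining ₹855,000 passes to the descendants.
The descendants' portion (₹855,000) is divided into 5 shares of ₹171,000: Desmond, Saskia, and Zainab each take ₹171,000; Ione's ₹171,000 share passes to Ione's issue; Nkechi's ₹171,000 share passes to Nkechi's issue.
Ione's share (₹171,000) is divided into 3 shares of ₹57,000: Csilla, Osric, and Idris each take ₹57,000.
Nkechi's share (₹171,000) is divided into 3 shares of ₹57,000: Ines, Xiulan, and Quentin each take ₹57,000.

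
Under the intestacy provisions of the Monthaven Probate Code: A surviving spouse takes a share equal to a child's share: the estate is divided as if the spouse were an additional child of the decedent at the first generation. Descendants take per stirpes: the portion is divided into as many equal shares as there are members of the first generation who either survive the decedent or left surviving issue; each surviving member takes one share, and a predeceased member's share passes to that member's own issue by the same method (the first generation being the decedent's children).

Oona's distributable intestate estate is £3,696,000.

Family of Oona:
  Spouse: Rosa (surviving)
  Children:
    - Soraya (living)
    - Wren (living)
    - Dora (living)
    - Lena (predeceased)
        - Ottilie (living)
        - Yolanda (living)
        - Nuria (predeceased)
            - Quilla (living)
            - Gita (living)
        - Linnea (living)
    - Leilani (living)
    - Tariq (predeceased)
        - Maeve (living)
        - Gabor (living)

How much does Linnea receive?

Linnea receives £132,000.

The spouse counts as an additional share at the children's level, so there are 7 primary shares of £528,000. Rosa takes one such share (£528,000).
The children's combined portion (£3,168,000) is divided into 6 shares of £528,000: Soraya, Wren, Dora, and Leilani each take £528,000; Lena's £528,000 share passes to Lena's issue; Tariq's £528,000 share passes to Tariq's issue.
Lena's share (£528,000) is divided into 4 shares of £132,000: Ottilie, Yolanda, and Linnea each take £132,000; Nuria's £132,000 share passes to Nuria's issue.
Nuria's share (£132,000) is divided into 2 shares of £66,000: Quilla and Gita each take £66,000.
Tariq's share (£528,000) is divided into 2 shares of £264,000: Maeve and Gabor each take £264,000.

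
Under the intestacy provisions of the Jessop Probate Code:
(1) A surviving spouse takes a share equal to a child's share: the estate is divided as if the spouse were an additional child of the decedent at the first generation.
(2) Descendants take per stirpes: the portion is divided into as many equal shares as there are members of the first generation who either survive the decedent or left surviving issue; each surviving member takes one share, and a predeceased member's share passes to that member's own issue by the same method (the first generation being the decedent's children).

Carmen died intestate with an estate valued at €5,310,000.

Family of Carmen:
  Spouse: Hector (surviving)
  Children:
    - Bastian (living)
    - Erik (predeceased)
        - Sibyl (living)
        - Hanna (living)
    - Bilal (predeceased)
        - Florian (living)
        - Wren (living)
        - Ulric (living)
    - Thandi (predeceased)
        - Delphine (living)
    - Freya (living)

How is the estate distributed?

Hector: €885,000; Bastian: €885,000; Sibyl: €442,500; Hanna: €442,500; Florian: €295,000; Wren: €295,000; Ulric: €295,000; Delphine: €885,000; Freya: €885,000

The spouse counts as an additional share at the children's level, so there are 6 primary shares of €885,000. Hector takes one such share (€885,000).
The children's combined portion (€4,425,000) is divided into 5 shares of €885,000: Bastian and Freya each take €885,000; Erik's €885,000 share passes to Erik's issue; Bilal's €885,000 share passes to Bilal's issue; Thandi's €885,000 share passes to Thandi's issue.
Erik's share (€885,000) is divided into 2 shares of €442,500: Sibyl and Hanna each take €442,500.
Bilal's share (€885,000) is divided into 3 shares of €295,000: Florian, Wren, and Ulric each take €295,000.
Thandi's share (€885,000) passes entirely to Delphine.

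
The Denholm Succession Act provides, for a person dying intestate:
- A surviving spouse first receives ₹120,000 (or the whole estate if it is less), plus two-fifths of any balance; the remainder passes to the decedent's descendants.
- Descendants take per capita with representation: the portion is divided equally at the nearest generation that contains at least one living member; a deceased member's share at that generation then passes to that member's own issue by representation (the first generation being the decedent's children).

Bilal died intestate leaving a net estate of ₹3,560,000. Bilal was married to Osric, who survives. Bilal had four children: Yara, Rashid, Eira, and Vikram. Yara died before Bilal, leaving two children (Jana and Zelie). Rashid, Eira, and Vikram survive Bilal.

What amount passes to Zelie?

Zelie receives ₹258,000.

Osric first takes ₹120,000, leaving a balance of ₹3,440,000. Osric then takes two-fifths of the balance (₹1,376,000), for a total of ₹1,496,000. The remaining ₹2,064,000 passes to the descendants.
The descendants' portion (₹2,064,000) is divided into 4 shares of ₹516,000: Rashid, Eira, and Vikram each take ₹516,000; Yara's ₹516,000 share passes to Yara's issue.
Yara's share (₹516,000) is divided into 2 shares of ₹258,000: Jana and Zelie each take ₹258,000.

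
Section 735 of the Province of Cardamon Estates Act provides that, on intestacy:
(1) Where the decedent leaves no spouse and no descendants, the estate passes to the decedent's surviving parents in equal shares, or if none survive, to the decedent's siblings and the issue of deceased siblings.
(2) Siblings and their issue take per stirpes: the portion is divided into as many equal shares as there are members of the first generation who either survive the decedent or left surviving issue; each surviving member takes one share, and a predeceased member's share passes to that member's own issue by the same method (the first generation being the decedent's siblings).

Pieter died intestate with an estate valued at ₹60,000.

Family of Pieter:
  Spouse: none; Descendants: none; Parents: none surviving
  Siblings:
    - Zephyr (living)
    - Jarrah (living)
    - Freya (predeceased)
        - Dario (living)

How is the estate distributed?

Zephyr: ₹20,000; Jarrah: ₹20,000; Dario: ₹20,000

The entire ₹60,000 passes to the siblings and their issue.
That amount (₹60,000) is divided into 3 shares of ₹20,000: Zephyr and Jarrah each take ₹20,000; Freya's ₹20,000 share passes to Freya's issue.
Freya's share (₹20,000) passes entirely to Dario.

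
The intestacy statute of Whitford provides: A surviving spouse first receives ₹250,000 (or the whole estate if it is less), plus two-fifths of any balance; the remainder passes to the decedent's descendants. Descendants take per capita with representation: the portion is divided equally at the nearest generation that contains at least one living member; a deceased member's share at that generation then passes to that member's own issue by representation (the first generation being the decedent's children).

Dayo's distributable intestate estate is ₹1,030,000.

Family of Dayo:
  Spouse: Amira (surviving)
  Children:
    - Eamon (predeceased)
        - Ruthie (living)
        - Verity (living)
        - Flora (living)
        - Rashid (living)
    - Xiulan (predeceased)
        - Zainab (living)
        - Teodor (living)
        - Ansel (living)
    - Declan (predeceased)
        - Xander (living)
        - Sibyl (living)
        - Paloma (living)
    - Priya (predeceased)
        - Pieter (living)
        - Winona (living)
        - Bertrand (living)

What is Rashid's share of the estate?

Amira first takes ₹250,000, leaving a balance of ₹780,000. Amira then takes two-fifths of the balance (₹312,000), for a total of ₹562,000. The remaining ₹468,000 passes to the descendants.
No child survives, so the initial division is made at the grandchildren's generation.
The descendants' portion (₹468,000) is divided into 13 shares of ₹36,000: Ruthie, Verity, Flora, Rashid, Zainab, Teodor, Ansel, Xander, Sibyl, Paloma, Pieter, Winona, and Bertrand each take ₹36,000.

Rashid receives ₹36,000.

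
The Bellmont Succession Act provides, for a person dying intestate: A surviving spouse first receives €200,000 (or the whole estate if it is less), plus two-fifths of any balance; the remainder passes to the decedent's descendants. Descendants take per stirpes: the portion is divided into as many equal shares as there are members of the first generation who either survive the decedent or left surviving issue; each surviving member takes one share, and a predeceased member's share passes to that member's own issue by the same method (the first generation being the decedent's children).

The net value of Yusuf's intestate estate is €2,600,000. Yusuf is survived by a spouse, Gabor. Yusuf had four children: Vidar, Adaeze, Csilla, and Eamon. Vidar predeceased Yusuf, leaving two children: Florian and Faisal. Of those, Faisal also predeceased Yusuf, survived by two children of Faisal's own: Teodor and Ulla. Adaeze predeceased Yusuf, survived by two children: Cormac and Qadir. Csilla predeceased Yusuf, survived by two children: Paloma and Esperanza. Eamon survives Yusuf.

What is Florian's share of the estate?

Florian receives €180,000.

Gabor first takes €200,000, leaving a balance of €2,400,000. Gabor then takes two-fifths of the balance (€960,000), for a total of €1,160,000. The remaining €1,440,000 passes to the descendants.
The descendants' portion (€1,440,000) is divided into 4 shares of €360,000: Eamon takes €360,000; Vidar's €360,000 share passes to Vidar's issue; Adaeze's €360,000 share passes to Adaeze's issue; Csilla's €360,000 share passes to Csilla's issue.
Vidar's share (€360,000) is divided into 2 shares of €180,000: Florian takes €180,000; Faisal's €180,000 share passes to Faisal's issue.
Faisal's share (€180,000) is divided into 2 shares of €90,000: Teodor and Ulla each take €90,000.
Adaeze's share (€360,000) is divided into 2 shares of €180,000: Cormac and Qadir each take €180,000.
Csilla's share (€360,000) is divided into 2 shares of €180,000: Paloma and Esperanza each take €180,000.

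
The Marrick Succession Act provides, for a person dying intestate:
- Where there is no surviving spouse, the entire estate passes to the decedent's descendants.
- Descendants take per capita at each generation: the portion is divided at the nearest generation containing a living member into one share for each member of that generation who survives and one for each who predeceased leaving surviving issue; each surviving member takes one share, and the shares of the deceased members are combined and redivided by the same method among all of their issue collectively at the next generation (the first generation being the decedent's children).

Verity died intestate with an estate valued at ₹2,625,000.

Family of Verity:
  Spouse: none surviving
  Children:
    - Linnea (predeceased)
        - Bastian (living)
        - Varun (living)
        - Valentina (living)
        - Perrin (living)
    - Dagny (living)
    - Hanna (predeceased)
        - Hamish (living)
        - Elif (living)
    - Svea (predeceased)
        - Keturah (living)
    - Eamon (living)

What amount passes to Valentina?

Valentina receives ₹225,000.

The entire ₹2,625,000 passes to the descendants.
That amount (₹2,625,000) is divided at the children's generation into 5 shares of ₹525,000. Dagny and Eamon each take ₹525,000. The 3 shares of the deceased (Linnea, Hanna, and Svea) are combined into a pool of ₹1,575,000.
That pool (₹1,575,000) is divided at the grandchildren's generation equally among Bastian, Varun, Valentina, Perrin, Hamish, Elif, and Keturah: ₹225,000 each.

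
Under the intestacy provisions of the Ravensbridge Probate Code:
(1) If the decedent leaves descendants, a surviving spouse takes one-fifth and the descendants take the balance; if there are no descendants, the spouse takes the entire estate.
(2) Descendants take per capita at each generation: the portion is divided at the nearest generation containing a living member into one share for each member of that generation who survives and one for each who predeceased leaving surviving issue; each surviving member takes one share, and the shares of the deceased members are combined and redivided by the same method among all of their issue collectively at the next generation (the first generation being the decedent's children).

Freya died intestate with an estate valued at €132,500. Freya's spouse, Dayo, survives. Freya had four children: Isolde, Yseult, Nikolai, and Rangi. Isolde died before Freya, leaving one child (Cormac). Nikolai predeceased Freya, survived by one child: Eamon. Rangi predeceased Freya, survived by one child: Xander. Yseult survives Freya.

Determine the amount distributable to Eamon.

Dayo takes one-fifth of €132,500 = €26,500. The remaining €106,000 passes to the descendants.
The descendants' portion (€106,000) is divided at the children's generation into 4 shares of €26,500. Yseult takes €26,500. The 3 shares of the deceased (Isolde, Nikolai, and Rangi) are combined into a pool of €79,500.
That pool (€79,500) is divided at the grandchildren's generation equally among Cormac, Eamon, and Xander: €26,500 each.

Eamon receives €26,500.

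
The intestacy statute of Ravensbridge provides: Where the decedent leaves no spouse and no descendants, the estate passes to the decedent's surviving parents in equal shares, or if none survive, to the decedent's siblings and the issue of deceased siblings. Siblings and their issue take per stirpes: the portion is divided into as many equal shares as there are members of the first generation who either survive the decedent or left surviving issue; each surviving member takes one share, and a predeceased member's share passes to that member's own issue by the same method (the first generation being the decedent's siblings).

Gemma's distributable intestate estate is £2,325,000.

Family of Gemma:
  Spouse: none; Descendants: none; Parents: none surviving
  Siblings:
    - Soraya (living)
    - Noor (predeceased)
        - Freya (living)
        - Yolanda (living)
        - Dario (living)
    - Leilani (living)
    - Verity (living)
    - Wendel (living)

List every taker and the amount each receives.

The entire £2,325,000 passes to the siblings and their issue.
That amount (£2,325,000) is divided into 5 shares of £465,000: Soraya, Leilani, Verity, and Wendel each take £465,000; Noor's £465,000 share passes to Noor's issue.
Noor's share (£465,000) is divided into 3 shares of £155,000: Freya, Yolanda, and Dario each take £155,000.

Soraya: £465,000; Freya: £155,000; Yolanda: £155,000; Dario: £155,000; Leilani: £465,000; Verity: £465,000; Wendel: £465,000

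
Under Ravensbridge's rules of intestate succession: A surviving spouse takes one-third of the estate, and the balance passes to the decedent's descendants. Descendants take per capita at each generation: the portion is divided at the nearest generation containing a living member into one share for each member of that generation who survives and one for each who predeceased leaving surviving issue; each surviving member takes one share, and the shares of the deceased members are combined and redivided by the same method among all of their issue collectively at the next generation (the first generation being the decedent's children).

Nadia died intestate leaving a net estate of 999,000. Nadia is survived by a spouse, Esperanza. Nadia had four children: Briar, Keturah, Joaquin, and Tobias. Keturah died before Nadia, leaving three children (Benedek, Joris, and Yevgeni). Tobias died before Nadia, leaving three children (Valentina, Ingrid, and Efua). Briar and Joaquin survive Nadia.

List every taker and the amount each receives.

Esperanza takes one-third of 999,000 = 333,000. The remaining 666,000 passes to the descendants.
The descendants' portion (666,000) is divided at the children's generation into 4 shares of 166,500. Briar and Joaquin each take 166,500. The 2 shares of the deceased (Keturah and Tobias) are combined into a pool of 333,000.
That pool (333,000) is divided at the grandchildren's generation equally among Benedek, Joris, Yevgeni, Valentina, Ingrid, and Efua: 55,500 each.

Esperanza: 333,000; Briar: 166,500; Benedek: 55,500; Joris: 55,500; Yevgeni: 55,500; Joaquin: 166,500; Valentina: 55,500; Ingrid: 55,500; Efua: 55,500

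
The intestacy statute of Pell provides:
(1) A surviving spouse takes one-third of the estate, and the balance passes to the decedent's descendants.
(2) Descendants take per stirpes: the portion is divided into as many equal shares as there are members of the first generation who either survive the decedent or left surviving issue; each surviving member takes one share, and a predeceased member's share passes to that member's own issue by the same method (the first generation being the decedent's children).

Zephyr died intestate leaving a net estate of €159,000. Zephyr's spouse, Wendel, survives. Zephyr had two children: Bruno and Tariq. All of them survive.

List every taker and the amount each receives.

Wendel: €53,000; Bruno: €53,000; Tariq: €53,000

Wendel takes one-third of €159,000 = €53,000. The remaining €106,000 passes to the descendants.
The descendants' portion (€106,000) is divided into 2 shares of €53,000: Bruno and Tariq each take €53,000.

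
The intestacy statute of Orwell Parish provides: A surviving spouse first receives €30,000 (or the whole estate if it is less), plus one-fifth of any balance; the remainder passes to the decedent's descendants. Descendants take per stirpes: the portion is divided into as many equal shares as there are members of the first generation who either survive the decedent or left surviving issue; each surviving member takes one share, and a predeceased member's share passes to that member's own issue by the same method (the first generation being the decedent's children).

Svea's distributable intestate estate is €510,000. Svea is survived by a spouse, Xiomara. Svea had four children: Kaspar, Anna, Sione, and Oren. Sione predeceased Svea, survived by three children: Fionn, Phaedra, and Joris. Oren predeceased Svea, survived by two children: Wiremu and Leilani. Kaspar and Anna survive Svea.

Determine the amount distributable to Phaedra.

Phaedra receives €32,000.

Xiomara first takes €30,000, leaving a balance of €480,000. Xiomara then takes one-fifth of the balance (€96,000), for a total of €126,000. The remaining €384,000 passes to the descendants.
The descendants' portion (€384,000) is divided into 4 shares of €96,000: Kaspar and Anna each take €96,000; Sione's €96,000 share passes to Sione's issue; Oren's €96,000 share passes to Oren's issue.
Sione's share (€96,000) is divided into 3 shares of €32,000: Fionn, Phaedra, and Joris each take €32,000.
Oren's share (€96,000) is divided into 2 shares of €48,000: Wiremu and Leilani each take €48,000.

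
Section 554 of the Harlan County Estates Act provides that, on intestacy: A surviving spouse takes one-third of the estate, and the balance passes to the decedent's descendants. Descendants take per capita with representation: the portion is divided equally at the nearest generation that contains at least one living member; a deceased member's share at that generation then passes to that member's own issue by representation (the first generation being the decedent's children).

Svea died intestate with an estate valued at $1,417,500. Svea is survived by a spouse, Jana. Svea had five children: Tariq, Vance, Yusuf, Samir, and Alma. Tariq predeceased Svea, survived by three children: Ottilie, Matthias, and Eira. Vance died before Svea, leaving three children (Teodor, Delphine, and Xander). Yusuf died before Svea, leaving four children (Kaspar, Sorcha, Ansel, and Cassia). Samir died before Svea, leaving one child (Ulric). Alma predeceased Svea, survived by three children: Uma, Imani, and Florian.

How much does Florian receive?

Jana takes one-third of $1,417,500 = $472,500. The remaining $945,000 passes to the descendants.
No child survives, so the initial division is made at the grandchildren's generation.
The descendants' portion ($945,000) is divided into 14 shares of $67,500: Ottilie, Matthias, Eira, Teodor, Delphine, Xander, Kaspar, Sorcha, Ansel, Cassia, Ulric, Uma, Imani, and Florian each take $67,500.

Florian receives $67,500.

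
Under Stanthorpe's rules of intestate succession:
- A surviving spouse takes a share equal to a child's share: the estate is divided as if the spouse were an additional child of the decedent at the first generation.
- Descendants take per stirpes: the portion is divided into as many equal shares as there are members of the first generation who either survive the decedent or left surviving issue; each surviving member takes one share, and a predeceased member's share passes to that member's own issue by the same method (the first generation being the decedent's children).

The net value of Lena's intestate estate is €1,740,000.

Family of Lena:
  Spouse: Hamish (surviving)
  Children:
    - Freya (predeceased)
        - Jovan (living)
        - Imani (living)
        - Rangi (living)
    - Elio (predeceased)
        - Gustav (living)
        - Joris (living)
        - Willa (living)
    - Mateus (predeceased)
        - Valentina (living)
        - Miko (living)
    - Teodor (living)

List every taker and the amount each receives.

Hamish: €348,000; Jovan: €116,000; Imani: €116,000; Rangi: €116,000; Gustav: €116,000; Joris: €116,000; Willa: €116,000; Valentina: €174,000; Miko: €174,000; Teodor: €348,000

The spouse counts as an additional share at the children's level, so there are 5 primary shares of €348,000. Hamish takes one such share (€348,000).
The children's combined portion (€1,392,000) is divided into 4 shares of €348,000: Teodor takes €348,000; Freya's €348,000 share passes to Freya's issue; Elio's €348,000 share passes to Elio's issue; Mateus's €348,000 share passes to Mateus's issue.
Freya's share (€348,000) is divided into 3 shares of €116,000: Jovan, Imani, and Rangi each take €116,000.
Elio's share (€348,000) is divided into 3 shares of €116,000: Gustav, Joris, and Willa each take €116,000.
Mateus's share (€348,000) is divided into 2 shares of €174,000: Valentina and Miko each take €174,000.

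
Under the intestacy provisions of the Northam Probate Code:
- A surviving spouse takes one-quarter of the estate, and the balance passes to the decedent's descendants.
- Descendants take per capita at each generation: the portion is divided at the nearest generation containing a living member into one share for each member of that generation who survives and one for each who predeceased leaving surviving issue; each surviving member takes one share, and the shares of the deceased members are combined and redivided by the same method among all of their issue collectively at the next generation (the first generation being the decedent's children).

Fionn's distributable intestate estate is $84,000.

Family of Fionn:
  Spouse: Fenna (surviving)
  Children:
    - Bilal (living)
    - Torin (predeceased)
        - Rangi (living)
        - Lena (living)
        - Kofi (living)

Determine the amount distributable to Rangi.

Fenna takes one-quarter of $84,000 = $21,000. The remaining $63,000 passes to the descendants.
The descendants' portion ($63,000) is divided at the children's generation into 2 shares of $31,500. Bilal takes $31,500. The remaining share for the deceased Torin ($31,500) is carried to the next generation.
That pool ($31,500) is divided at the grandchildren's generation equally among Rangi, Lena, and Kofi: $10,500 each.

Rangi receives $10,500.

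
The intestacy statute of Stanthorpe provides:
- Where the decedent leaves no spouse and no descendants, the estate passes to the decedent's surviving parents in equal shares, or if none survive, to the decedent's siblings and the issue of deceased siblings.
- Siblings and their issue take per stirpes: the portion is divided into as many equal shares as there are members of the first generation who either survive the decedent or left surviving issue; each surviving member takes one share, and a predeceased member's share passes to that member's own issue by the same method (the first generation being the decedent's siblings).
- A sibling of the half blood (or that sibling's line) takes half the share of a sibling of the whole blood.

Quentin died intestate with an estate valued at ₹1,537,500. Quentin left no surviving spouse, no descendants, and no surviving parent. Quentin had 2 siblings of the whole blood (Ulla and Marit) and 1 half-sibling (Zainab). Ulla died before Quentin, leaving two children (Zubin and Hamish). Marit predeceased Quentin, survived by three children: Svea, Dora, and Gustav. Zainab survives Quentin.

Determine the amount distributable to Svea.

The entire ₹1,537,500 passes to the siblings and their issue.
Counting each half-blood sibling's line as half a unit, there are 5/2 units in ₹1,537,500, so one unit is ₹615,000. Whole-blood lines (Ulla and Marit) take ₹615,000 each; half-blood lines (Zainab) take ₹307,500 each.
Ulla's share (₹615,000) is divided into 2 shares of ₹307,500: Zubin and Hamish each take ₹307,500.
Marit's share (₹615,000) is divided into 3 shares of ₹205,000: Svea, Dora, and Gustav each take ₹205,000.

Svea receives ₹205,000.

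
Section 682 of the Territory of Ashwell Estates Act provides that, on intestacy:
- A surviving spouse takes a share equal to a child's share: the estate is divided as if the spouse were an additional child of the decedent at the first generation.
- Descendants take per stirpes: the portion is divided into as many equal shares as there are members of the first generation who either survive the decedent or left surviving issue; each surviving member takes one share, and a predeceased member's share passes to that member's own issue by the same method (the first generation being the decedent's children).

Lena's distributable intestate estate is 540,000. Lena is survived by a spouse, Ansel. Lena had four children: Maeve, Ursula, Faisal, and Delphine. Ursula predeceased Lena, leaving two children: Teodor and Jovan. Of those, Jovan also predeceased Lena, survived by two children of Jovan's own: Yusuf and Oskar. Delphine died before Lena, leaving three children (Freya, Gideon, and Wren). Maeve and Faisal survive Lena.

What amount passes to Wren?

Wren receives 36,000.

The spouse counts as an additional share at the children's level, so there are 5 primary shares of 108,000. Ansel takes one such share (108,000).
The children's combined portion (432,000) is divided into 4 shares of 108,000: Maeve and Faisal each take 108,000; Ursula's 108,000 share passes to Ursula's issue; Delphine's 108,000 share passes to Delphine's issue.
Ursula's share (108,000) is divided into 2 shares of 54,000: Teodor takes 54,000; Jovan's 54,000 share passes to Jovan's issue.
Jovan's share (54,000) is divided into 2 shares of 27,000: Yusuf and Oskar each take 27,000.
Delphine's share (108,000) is divided into 3 shares of 36,000: Freya, Gideon, and Wren each take 36,000.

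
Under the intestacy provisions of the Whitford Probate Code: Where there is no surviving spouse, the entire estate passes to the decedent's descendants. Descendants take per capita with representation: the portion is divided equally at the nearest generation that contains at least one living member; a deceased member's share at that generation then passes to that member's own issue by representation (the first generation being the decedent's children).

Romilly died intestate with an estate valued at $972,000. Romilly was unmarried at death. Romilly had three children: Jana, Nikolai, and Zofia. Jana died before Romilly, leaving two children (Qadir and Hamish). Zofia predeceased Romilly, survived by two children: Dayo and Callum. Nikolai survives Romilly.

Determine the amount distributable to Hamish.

The entire $972,000 passes to the descendants.
That amount ($972,000) is divided into 3 shares of $324,000: Nikolai takes $324,000; Jana's $324,000 share passes to Jana's issue; Zofia's $324,000 share passes to Zofia's issue.
Jana's share ($324,000) is divided into 2 shares of $162,000: Qadir and Hamish each take $162,000.
Zofia's share ($324,000) is divided into 2 shares of $162,000: Dayo and Callum each take $162,000.

Hamish receives $162,000.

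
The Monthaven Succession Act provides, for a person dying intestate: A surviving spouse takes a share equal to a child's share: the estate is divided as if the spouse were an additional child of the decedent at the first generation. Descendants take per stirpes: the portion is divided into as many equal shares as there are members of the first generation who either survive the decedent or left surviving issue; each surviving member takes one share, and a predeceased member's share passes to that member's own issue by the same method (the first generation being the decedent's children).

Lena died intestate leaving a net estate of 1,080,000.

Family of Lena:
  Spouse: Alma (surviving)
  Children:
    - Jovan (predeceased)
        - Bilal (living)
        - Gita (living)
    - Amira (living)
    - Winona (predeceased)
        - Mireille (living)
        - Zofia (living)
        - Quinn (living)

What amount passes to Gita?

The spouse counts as an additional share at the children's level, so there are 4 primary shares of 270,000. Alma takes one such share (270,000).
The children's combined portion (810,000) is divided into 3 shares of 270,000: Amira takes 270,000; Jovan's 270,000 share passes to Jovan's issue; Winona's 270,000 share passes to Winona's issue.
Jovan's share (270,000) is divided into 2 shares of 135,000: Bilal and Gita each take 135,000.
Winona's share (270,000) is divided into 3 shares of 90,000: Mireille, Zofia, and Quinn each take 90,000.

Gita receives 135,000.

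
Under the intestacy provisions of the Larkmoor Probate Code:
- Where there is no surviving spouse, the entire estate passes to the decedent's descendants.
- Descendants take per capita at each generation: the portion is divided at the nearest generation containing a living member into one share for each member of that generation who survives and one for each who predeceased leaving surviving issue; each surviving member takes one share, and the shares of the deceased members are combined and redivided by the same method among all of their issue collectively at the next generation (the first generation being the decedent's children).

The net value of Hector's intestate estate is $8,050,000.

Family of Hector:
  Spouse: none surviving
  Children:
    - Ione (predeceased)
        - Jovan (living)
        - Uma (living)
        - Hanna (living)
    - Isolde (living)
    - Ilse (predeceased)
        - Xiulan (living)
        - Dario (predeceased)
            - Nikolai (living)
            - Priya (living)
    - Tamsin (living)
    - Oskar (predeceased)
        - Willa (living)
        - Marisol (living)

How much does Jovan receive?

The entire $8,050,000 passes to the descendants.
That amount ($8,050,000) is divided at the children's generation into 5 shares of $1,610,000. Isolde and Tamsin each take $1,610,000. The 3 shares of the deceased (Ione, Ilse, and Oskar) are combined into a pool of $4,830,000.
That pool ($4,830,000) is divided at the grandchildren's generation into 7 shares of $690,000. Jovan, Uma, Hanna, Xiulan, Willa, and Marisol each take $690,000. The remaining share for the deceased Dario ($690,000) is carried to the next generation.
That pool ($690,000) is divided at the great-grandchildren's generation equally among Nikolai and Priya: $345,000 each.

Jovan receives $690,000.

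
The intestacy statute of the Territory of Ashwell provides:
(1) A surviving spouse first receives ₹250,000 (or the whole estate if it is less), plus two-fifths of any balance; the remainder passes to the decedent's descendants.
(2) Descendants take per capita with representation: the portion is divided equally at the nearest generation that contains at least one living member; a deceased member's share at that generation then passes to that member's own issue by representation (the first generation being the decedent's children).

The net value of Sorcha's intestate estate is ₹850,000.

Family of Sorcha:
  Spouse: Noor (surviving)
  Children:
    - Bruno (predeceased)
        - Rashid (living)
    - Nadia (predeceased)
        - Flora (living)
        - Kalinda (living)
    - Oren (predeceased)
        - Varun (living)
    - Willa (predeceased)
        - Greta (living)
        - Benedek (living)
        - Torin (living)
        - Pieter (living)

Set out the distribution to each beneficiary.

Noor: ₹490,000; Rashid: ₹45,000; Flora: ₹45,000; Kalinda: ₹45,000; Varun: ₹45,000; Greta: ₹45,000; Benedek: ₹45,000; Torin: ₹45,000; Pieter: ₹45,000

Noor first takes ₹250,000, leaving a balance of ₹600,000. Noor then takes two-fifths of the balance (₹240,000), for a total of ₹490,000. The remaining ₹360,000 passes to the descendants.
No child survives, so the initial division is made at the grandchildren's generation.
The descendants' portion (₹360,000) is divided into 8 shares of ₹45,000: Rashid, Flora, Kalinda, Varun, Greta, Benedek, Torin, and Pieter each take ₹45,000.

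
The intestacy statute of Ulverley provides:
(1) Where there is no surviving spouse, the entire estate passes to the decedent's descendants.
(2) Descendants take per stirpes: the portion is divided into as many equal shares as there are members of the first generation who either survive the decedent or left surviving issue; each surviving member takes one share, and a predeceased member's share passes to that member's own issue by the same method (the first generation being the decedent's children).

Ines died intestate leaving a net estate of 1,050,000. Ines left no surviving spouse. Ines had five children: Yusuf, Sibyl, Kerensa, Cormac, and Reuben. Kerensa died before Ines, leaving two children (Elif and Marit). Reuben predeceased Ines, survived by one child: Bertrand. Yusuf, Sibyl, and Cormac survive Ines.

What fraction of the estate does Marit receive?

Marit receives 1/10 of the estate.

The entire 1,050,000 passes to the descendants.
That amount (1,050,000) is divided into 5 shares of 210,000: Yusuf, Sibyl, and Cormac each take 210,000; Kerensa's 210,000 share passes to Kerensa's issue; Reuben's 210,000 share passes to Reuben's issue.
Kerensa's share (210,000) is divided into 2 shares of 105,000: Elif and Marit each take 105,000.
Reuben's share (210,000) passes entirely to Bertrand.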